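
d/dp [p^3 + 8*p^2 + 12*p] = 3*p^2 + 16*p + 12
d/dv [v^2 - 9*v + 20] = 2*v - 9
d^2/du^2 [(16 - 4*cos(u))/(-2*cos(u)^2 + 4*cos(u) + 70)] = 2*(9*sin(u)^4*cos(u) - 14*sin(u)^4 + 650*sin(u)^2 + 2841*cos(u)/2 + 60*cos(3*u) - cos(5*u)/2 - 184)/(sin(u)^2 + 2*cos(u) + 34)^3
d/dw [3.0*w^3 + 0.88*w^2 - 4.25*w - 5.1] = 9.0*w^2 + 1.76*w - 4.25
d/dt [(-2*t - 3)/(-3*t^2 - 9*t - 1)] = (6*t^2 + 18*t - 3*(2*t + 3)^2 + 2)/(3*t^2 + 9*t + 1)^2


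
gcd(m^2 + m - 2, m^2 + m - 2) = m^2 + m - 2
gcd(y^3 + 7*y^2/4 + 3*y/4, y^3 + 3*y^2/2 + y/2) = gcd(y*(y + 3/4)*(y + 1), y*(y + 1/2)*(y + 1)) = y^2 + y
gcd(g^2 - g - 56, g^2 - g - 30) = 1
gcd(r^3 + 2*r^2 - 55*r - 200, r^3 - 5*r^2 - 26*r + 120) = r + 5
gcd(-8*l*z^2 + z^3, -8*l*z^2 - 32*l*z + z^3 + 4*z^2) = -8*l*z + z^2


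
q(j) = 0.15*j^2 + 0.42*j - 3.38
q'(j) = 0.3*j + 0.42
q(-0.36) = -3.51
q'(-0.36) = 0.31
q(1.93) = -2.01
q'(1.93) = 1.00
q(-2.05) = -3.61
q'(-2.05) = -0.20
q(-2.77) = -3.39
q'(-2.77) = -0.41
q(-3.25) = -3.16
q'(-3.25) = -0.56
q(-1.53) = -3.67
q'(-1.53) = -0.04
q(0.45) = -3.16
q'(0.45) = 0.56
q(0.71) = -3.01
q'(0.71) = 0.63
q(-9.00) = 4.99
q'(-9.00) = -2.28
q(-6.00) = -0.50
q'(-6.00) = -1.38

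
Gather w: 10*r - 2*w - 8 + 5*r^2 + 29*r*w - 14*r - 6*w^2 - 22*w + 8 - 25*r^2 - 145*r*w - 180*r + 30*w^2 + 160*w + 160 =-20*r^2 - 184*r + 24*w^2 + w*(136 - 116*r) + 160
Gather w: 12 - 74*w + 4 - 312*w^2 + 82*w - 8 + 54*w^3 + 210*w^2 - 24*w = 54*w^3 - 102*w^2 - 16*w + 8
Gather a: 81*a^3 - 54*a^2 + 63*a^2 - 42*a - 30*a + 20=81*a^3 + 9*a^2 - 72*a + 20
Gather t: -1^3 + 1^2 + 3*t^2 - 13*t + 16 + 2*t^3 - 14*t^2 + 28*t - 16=2*t^3 - 11*t^2 + 15*t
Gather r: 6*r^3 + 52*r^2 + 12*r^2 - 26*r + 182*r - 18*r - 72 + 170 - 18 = 6*r^3 + 64*r^2 + 138*r + 80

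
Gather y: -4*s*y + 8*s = -4*s*y + 8*s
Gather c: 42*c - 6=42*c - 6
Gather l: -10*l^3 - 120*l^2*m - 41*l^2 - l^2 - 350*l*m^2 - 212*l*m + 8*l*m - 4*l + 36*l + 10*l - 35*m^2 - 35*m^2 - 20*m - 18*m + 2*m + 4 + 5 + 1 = -10*l^3 + l^2*(-120*m - 42) + l*(-350*m^2 - 204*m + 42) - 70*m^2 - 36*m + 10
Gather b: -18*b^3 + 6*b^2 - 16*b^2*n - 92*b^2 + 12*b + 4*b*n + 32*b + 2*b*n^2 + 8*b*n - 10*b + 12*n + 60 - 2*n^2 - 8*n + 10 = -18*b^3 + b^2*(-16*n - 86) + b*(2*n^2 + 12*n + 34) - 2*n^2 + 4*n + 70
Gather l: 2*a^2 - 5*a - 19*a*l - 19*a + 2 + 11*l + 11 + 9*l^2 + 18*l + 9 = 2*a^2 - 24*a + 9*l^2 + l*(29 - 19*a) + 22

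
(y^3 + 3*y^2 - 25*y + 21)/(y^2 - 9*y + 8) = (y^2 + 4*y - 21)/(y - 8)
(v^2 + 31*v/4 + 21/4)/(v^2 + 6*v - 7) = (v + 3/4)/(v - 1)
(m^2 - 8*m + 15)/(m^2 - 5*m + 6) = (m - 5)/(m - 2)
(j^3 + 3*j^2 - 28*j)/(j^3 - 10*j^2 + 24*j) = (j + 7)/(j - 6)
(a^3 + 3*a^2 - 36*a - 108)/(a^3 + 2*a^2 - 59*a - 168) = (a^2 - 36)/(a^2 - a - 56)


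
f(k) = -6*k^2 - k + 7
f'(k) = -12*k - 1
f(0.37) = 5.81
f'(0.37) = -5.44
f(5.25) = -163.62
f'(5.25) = -64.00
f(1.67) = -11.40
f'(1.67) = -21.04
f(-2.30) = -22.44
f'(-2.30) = 26.60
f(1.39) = -5.98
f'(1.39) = -17.68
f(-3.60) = -67.16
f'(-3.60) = 42.20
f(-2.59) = -30.66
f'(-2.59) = 30.08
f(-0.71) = 4.69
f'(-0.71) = 7.52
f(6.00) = -215.00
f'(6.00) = -73.00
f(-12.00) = -845.00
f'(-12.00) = 143.00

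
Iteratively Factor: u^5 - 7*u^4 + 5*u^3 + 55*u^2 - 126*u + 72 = (u - 1)*(u^4 - 6*u^3 - u^2 + 54*u - 72) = (u - 4)*(u - 1)*(u^3 - 2*u^2 - 9*u + 18) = (u - 4)*(u - 1)*(u + 3)*(u^2 - 5*u + 6) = (u - 4)*(u - 2)*(u - 1)*(u + 3)*(u - 3)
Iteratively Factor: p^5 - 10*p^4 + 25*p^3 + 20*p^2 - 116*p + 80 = (p + 2)*(p^4 - 12*p^3 + 49*p^2 - 78*p + 40) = (p - 5)*(p + 2)*(p^3 - 7*p^2 + 14*p - 8) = (p - 5)*(p - 1)*(p + 2)*(p^2 - 6*p + 8) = (p - 5)*(p - 4)*(p - 1)*(p + 2)*(p - 2)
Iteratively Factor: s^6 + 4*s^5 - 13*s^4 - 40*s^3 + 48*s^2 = (s + 4)*(s^5 - 13*s^3 + 12*s^2) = s*(s + 4)*(s^4 - 13*s^2 + 12*s) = s^2*(s + 4)*(s^3 - 13*s + 12) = s^2*(s - 1)*(s + 4)*(s^2 + s - 12) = s^2*(s - 1)*(s + 4)^2*(s - 3)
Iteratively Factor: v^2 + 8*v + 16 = (v + 4)*(v + 4)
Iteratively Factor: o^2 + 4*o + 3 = (o + 3)*(o + 1)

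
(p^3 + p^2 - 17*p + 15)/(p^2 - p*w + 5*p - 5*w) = (p^2 - 4*p + 3)/(p - w)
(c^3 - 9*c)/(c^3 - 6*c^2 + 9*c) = (c + 3)/(c - 3)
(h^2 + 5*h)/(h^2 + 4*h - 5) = h/(h - 1)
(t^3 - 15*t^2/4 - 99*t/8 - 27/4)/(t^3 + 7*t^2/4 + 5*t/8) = (8*t^3 - 30*t^2 - 99*t - 54)/(t*(8*t^2 + 14*t + 5))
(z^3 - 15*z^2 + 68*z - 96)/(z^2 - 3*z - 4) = (z^2 - 11*z + 24)/(z + 1)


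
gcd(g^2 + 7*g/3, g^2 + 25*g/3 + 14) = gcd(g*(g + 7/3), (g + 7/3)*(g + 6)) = g + 7/3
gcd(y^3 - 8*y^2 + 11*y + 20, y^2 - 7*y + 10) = y - 5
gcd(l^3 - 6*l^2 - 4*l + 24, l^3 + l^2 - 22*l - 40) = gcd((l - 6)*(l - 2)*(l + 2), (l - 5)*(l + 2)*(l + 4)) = l + 2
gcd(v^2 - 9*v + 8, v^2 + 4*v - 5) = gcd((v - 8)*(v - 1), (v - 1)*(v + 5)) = v - 1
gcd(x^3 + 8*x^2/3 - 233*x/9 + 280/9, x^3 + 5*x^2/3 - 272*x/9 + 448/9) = x^2 + 13*x/3 - 56/3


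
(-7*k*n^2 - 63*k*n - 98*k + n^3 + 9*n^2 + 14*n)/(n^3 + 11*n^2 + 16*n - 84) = (-7*k*n - 14*k + n^2 + 2*n)/(n^2 + 4*n - 12)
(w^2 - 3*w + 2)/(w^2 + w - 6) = (w - 1)/(w + 3)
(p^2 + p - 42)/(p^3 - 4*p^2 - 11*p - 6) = (p + 7)/(p^2 + 2*p + 1)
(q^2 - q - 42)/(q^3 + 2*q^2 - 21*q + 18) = (q - 7)/(q^2 - 4*q + 3)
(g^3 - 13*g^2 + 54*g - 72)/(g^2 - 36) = (g^2 - 7*g + 12)/(g + 6)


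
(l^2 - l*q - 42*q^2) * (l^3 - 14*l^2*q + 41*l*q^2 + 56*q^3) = l^5 - 15*l^4*q + 13*l^3*q^2 + 603*l^2*q^3 - 1778*l*q^4 - 2352*q^5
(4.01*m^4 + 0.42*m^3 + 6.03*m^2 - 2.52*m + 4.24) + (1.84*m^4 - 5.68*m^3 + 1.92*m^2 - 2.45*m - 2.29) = 5.85*m^4 - 5.26*m^3 + 7.95*m^2 - 4.97*m + 1.95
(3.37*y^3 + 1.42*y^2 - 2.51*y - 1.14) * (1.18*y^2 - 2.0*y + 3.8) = 3.9766*y^5 - 5.0644*y^4 + 7.0042*y^3 + 9.0708*y^2 - 7.258*y - 4.332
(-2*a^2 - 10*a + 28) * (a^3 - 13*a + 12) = -2*a^5 - 10*a^4 + 54*a^3 + 106*a^2 - 484*a + 336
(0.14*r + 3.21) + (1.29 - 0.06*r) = 0.08*r + 4.5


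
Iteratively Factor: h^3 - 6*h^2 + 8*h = (h - 2)*(h^2 - 4*h) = h*(h - 2)*(h - 4)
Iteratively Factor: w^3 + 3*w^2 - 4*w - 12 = (w - 2)*(w^2 + 5*w + 6) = (w - 2)*(w + 3)*(w + 2)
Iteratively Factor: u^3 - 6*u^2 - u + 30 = (u - 5)*(u^2 - u - 6) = (u - 5)*(u + 2)*(u - 3)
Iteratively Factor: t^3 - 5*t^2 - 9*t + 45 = (t + 3)*(t^2 - 8*t + 15) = (t - 3)*(t + 3)*(t - 5)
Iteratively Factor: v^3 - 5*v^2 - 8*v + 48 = (v + 3)*(v^2 - 8*v + 16) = (v - 4)*(v + 3)*(v - 4)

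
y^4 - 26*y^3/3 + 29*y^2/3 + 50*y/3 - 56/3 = (y - 7)*(y - 2)*(y - 1)*(y + 4/3)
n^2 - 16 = (n - 4)*(n + 4)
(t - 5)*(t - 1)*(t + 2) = t^3 - 4*t^2 - 7*t + 10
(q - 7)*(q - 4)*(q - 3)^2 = q^4 - 17*q^3 + 103*q^2 - 267*q + 252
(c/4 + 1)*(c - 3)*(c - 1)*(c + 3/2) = c^4/4 + 3*c^3/8 - 13*c^2/4 - 15*c/8 + 9/2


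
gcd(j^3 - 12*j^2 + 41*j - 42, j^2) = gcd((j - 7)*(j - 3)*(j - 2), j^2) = 1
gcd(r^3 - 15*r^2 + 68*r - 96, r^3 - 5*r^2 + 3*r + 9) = r - 3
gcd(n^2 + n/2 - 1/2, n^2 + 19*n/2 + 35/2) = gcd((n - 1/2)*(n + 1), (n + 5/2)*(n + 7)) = 1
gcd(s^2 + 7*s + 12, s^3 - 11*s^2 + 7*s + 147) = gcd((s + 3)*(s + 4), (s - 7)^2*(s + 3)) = s + 3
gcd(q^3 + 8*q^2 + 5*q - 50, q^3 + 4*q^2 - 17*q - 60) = q + 5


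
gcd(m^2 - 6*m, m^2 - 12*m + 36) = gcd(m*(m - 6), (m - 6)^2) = m - 6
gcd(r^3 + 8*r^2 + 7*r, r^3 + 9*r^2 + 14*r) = r^2 + 7*r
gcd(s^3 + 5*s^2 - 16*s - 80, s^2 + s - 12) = s + 4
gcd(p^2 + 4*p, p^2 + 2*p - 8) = p + 4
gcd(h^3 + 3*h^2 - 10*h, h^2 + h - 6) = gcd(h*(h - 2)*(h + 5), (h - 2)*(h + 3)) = h - 2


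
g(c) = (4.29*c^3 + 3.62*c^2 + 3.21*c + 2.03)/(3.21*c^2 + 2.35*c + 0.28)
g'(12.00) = 1.33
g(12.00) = 16.25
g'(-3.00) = 1.26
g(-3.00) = -4.11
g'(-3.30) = 1.27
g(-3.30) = -4.49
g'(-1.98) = 1.19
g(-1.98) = -2.85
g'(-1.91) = 1.18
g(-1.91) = -2.77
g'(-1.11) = 1.47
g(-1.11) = -1.81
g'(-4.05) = 1.29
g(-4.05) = -5.45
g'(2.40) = 1.20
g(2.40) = 3.68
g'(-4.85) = 1.31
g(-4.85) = -6.49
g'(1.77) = 1.09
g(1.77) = 2.96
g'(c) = (-6.42*c - 2.35)*(4.29*c^3 + 3.62*c^2 + 3.21*c + 2.03)/(3.21*c^2 + 2.35*c + 0.28)^2 + (12.87*c^2 + 7.24*c + 3.21)/(3.21*c^2 + 2.35*c + 0.28) = (13.7709*c^4 + 20.163*c^3 + 1.8065*c^2 - 11.0054*c - 3.8717)/(10.3041*c^4 + 15.087*c^3 + 7.3201*c^2 + 1.316*c + 0.0784)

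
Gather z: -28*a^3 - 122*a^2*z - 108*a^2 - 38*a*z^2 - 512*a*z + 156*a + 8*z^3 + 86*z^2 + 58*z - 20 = -28*a^3 - 108*a^2 + 156*a + 8*z^3 + z^2*(86 - 38*a) + z*(-122*a^2 - 512*a + 58) - 20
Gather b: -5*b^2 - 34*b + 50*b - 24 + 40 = -5*b^2 + 16*b + 16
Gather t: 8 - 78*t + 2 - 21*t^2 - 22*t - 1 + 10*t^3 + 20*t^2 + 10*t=10*t^3 - t^2 - 90*t + 9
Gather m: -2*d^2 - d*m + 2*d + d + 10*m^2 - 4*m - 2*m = -2*d^2 + 3*d + 10*m^2 + m*(-d - 6)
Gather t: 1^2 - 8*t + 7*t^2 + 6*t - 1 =7*t^2 - 2*t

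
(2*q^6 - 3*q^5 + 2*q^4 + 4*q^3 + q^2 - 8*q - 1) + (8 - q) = 2*q^6 - 3*q^5 + 2*q^4 + 4*q^3 + q^2 - 9*q + 7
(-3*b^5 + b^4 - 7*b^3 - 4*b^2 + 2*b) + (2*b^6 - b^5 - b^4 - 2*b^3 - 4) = 2*b^6 - 4*b^5 - 9*b^3 - 4*b^2 + 2*b - 4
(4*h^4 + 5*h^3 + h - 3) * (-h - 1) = -4*h^5 - 9*h^4 - 5*h^3 - h^2 + 2*h + 3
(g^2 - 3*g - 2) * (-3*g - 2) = -3*g^3 + 7*g^2 + 12*g + 4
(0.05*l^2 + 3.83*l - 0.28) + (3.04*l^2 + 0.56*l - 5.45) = 3.09*l^2 + 4.39*l - 5.73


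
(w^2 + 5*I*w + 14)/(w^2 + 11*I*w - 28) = (w - 2*I)/(w + 4*I)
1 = 1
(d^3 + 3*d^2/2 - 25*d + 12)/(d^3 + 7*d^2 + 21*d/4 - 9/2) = 2*(d - 4)/(2*d + 3)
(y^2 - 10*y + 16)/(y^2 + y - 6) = (y - 8)/(y + 3)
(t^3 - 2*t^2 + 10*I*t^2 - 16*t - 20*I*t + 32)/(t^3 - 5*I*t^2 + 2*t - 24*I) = (t^2 + t*(-2 + 8*I) - 16*I)/(t^2 - 7*I*t - 12)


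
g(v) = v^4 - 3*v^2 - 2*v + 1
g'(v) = 4*v^3 - 6*v - 2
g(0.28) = 0.21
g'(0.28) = -3.59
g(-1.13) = 1.06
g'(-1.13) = -0.99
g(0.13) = 0.69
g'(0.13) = -2.77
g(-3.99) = 214.67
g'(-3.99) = -232.14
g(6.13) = 1288.03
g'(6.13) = 882.61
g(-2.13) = 12.23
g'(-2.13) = -27.87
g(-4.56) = 380.11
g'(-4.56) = -353.92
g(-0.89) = 1.03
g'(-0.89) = 0.52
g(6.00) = 1177.00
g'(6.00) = 826.00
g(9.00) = 6301.00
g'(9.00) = 2860.00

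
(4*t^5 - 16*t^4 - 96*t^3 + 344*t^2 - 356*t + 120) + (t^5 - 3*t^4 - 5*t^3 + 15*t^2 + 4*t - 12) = 5*t^5 - 19*t^4 - 101*t^3 + 359*t^2 - 352*t + 108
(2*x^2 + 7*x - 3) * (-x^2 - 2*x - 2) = -2*x^4 - 11*x^3 - 15*x^2 - 8*x + 6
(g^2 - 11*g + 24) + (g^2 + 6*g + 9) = 2*g^2 - 5*g + 33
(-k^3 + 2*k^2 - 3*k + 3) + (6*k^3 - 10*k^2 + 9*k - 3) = 5*k^3 - 8*k^2 + 6*k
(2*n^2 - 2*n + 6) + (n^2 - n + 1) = 3*n^2 - 3*n + 7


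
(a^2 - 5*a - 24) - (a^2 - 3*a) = -2*a - 24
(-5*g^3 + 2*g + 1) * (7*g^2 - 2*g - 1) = -35*g^5 + 10*g^4 + 19*g^3 + 3*g^2 - 4*g - 1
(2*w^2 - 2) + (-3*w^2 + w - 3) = -w^2 + w - 5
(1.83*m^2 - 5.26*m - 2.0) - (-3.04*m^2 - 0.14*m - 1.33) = 4.87*m^2 - 5.12*m - 0.67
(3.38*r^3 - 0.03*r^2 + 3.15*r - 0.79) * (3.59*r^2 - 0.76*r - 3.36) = 12.1342*r^5 - 2.6765*r^4 - 0.0255000000000011*r^3 - 5.1293*r^2 - 9.9836*r + 2.6544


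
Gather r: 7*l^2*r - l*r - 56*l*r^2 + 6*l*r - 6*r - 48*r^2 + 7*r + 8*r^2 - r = r^2*(-56*l - 40) + r*(7*l^2 + 5*l)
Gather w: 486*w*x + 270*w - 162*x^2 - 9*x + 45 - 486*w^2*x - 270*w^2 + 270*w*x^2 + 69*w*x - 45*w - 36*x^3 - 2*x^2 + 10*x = w^2*(-486*x - 270) + w*(270*x^2 + 555*x + 225) - 36*x^3 - 164*x^2 + x + 45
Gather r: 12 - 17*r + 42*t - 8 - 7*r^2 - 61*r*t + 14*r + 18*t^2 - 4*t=-7*r^2 + r*(-61*t - 3) + 18*t^2 + 38*t + 4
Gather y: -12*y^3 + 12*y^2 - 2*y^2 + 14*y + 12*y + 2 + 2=-12*y^3 + 10*y^2 + 26*y + 4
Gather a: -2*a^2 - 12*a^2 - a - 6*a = -14*a^2 - 7*a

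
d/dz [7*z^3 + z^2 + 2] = z*(21*z + 2)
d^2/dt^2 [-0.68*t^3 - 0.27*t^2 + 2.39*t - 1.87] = -4.08*t - 0.54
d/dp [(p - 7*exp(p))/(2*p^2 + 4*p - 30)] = ((1 - 7*exp(p))*(p^2 + 2*p - 15)/2 - (p + 1)*(p - 7*exp(p)))/(p^2 + 2*p - 15)^2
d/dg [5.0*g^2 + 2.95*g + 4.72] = 10.0*g + 2.95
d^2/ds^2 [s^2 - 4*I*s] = 2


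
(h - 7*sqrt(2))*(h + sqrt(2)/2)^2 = h^3 - 6*sqrt(2)*h^2 - 27*h/2 - 7*sqrt(2)/2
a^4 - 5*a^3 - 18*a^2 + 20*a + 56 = (a - 7)*(a - 2)*(a + 2)^2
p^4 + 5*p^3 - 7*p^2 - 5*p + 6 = (p - 1)^2*(p + 1)*(p + 6)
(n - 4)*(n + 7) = n^2 + 3*n - 28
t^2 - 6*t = t*(t - 6)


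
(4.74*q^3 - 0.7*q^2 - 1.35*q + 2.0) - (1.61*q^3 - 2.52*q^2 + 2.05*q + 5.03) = 3.13*q^3 + 1.82*q^2 - 3.4*q - 3.03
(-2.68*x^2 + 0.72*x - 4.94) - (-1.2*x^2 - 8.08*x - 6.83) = -1.48*x^2 + 8.8*x + 1.89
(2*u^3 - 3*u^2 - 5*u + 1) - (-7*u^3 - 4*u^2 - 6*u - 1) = 9*u^3 + u^2 + u + 2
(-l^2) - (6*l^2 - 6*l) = -7*l^2 + 6*l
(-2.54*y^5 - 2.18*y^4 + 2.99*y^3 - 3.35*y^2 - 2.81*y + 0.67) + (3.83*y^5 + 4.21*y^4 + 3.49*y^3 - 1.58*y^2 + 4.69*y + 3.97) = 1.29*y^5 + 2.03*y^4 + 6.48*y^3 - 4.93*y^2 + 1.88*y + 4.64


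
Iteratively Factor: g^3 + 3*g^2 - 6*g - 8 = (g + 1)*(g^2 + 2*g - 8) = (g - 2)*(g + 1)*(g + 4)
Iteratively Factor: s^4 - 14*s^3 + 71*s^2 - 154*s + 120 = (s - 2)*(s^3 - 12*s^2 + 47*s - 60) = (s - 4)*(s - 2)*(s^2 - 8*s + 15) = (s - 5)*(s - 4)*(s - 2)*(s - 3)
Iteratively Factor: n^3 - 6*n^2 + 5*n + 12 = (n - 3)*(n^2 - 3*n - 4) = (n - 3)*(n + 1)*(n - 4)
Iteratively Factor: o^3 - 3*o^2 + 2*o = (o - 2)*(o^2 - o) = (o - 2)*(o - 1)*(o)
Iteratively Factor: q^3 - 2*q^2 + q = (q)*(q^2 - 2*q + 1) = q*(q - 1)*(q - 1)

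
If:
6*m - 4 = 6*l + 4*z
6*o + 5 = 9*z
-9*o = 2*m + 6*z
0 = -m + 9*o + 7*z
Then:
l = -287/363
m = 15/121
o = -100/363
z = 45/121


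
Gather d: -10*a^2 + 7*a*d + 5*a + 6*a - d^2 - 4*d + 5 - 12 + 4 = -10*a^2 + 11*a - d^2 + d*(7*a - 4) - 3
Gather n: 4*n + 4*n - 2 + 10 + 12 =8*n + 20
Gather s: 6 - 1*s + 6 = 12 - s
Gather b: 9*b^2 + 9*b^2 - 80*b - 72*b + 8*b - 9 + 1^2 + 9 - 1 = 18*b^2 - 144*b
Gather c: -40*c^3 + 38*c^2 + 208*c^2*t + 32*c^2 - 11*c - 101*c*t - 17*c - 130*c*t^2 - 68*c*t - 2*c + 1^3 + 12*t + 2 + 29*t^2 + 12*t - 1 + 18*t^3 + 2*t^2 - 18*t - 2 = -40*c^3 + c^2*(208*t + 70) + c*(-130*t^2 - 169*t - 30) + 18*t^3 + 31*t^2 + 6*t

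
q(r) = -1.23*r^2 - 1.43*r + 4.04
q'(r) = -2.46*r - 1.43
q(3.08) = -12.03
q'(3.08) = -9.01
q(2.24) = -5.33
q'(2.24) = -6.94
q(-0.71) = 4.44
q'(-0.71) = 0.32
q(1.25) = 0.33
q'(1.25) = -4.50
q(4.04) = -21.81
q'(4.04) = -11.37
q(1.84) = -2.76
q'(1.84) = -5.96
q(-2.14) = 1.47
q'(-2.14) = 3.83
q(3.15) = -12.67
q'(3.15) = -9.18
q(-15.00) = -251.26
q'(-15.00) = 35.47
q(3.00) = -11.32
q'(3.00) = -8.81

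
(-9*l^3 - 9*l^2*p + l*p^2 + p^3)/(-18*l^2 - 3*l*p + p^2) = (-3*l^2 - 2*l*p + p^2)/(-6*l + p)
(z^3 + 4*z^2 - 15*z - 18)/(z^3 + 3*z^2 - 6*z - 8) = (z^2 + 3*z - 18)/(z^2 + 2*z - 8)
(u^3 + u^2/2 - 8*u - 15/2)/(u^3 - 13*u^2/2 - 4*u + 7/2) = (2*u^2 - u - 15)/(2*u^2 - 15*u + 7)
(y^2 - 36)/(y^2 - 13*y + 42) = (y + 6)/(y - 7)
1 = 1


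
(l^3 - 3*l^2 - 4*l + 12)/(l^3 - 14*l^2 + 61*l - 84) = (l^2 - 4)/(l^2 - 11*l + 28)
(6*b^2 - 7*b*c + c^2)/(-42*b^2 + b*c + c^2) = (-b + c)/(7*b + c)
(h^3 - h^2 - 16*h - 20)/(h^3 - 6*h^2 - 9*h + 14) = (h^2 - 3*h - 10)/(h^2 - 8*h + 7)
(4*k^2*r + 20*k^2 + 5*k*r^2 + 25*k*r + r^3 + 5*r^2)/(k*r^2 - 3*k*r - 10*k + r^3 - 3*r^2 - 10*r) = (4*k*r + 20*k + r^2 + 5*r)/(r^2 - 3*r - 10)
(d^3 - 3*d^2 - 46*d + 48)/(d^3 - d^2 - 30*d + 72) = (d^2 - 9*d + 8)/(d^2 - 7*d + 12)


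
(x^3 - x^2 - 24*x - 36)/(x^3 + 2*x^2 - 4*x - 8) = (x^2 - 3*x - 18)/(x^2 - 4)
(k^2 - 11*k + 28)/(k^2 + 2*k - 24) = (k - 7)/(k + 6)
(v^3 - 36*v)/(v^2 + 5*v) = (v^2 - 36)/(v + 5)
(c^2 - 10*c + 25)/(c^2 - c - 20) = (c - 5)/(c + 4)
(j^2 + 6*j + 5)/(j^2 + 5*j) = (j + 1)/j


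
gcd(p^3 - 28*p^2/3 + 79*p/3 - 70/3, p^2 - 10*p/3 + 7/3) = p - 7/3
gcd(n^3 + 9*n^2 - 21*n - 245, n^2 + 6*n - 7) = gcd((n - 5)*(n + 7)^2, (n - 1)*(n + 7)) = n + 7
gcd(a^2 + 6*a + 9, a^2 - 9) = a + 3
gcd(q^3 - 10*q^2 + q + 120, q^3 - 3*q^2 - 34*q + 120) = q - 5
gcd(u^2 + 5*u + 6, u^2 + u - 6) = u + 3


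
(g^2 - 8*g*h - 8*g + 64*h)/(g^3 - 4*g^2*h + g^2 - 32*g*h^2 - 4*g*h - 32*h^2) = (g - 8)/(g^2 + 4*g*h + g + 4*h)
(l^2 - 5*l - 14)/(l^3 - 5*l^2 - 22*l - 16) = (l - 7)/(l^2 - 7*l - 8)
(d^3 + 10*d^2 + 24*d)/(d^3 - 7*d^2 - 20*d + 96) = d*(d + 6)/(d^2 - 11*d + 24)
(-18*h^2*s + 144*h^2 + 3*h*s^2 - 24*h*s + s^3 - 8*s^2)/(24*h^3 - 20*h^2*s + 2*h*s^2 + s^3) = (-3*h*s + 24*h + s^2 - 8*s)/(4*h^2 - 4*h*s + s^2)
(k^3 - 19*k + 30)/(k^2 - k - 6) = (k^2 + 3*k - 10)/(k + 2)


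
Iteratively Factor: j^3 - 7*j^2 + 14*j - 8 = (j - 4)*(j^2 - 3*j + 2) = (j - 4)*(j - 1)*(j - 2)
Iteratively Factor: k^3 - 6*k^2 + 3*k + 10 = (k - 5)*(k^2 - k - 2) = (k - 5)*(k + 1)*(k - 2)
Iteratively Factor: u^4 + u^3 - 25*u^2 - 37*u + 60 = (u + 4)*(u^3 - 3*u^2 - 13*u + 15) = (u - 5)*(u + 4)*(u^2 + 2*u - 3) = (u - 5)*(u + 3)*(u + 4)*(u - 1)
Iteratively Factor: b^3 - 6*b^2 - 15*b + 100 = (b - 5)*(b^2 - b - 20) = (b - 5)*(b + 4)*(b - 5)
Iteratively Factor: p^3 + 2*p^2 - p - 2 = (p + 2)*(p^2 - 1) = (p - 1)*(p + 2)*(p + 1)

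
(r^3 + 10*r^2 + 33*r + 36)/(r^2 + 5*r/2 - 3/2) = 2*(r^2 + 7*r + 12)/(2*r - 1)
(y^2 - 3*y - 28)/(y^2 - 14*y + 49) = (y + 4)/(y - 7)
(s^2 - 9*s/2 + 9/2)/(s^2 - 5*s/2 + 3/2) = (s - 3)/(s - 1)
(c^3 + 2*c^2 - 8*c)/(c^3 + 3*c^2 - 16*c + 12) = c*(c + 4)/(c^2 + 5*c - 6)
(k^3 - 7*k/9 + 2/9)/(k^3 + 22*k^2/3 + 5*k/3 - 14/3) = (k - 1/3)/(k + 7)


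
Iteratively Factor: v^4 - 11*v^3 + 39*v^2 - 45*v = (v - 5)*(v^3 - 6*v^2 + 9*v) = v*(v - 5)*(v^2 - 6*v + 9) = v*(v - 5)*(v - 3)*(v - 3)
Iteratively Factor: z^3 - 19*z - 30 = (z + 2)*(z^2 - 2*z - 15) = (z - 5)*(z + 2)*(z + 3)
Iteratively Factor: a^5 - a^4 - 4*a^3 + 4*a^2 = (a)*(a^4 - a^3 - 4*a^2 + 4*a) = a*(a + 2)*(a^3 - 3*a^2 + 2*a) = a^2*(a + 2)*(a^2 - 3*a + 2) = a^2*(a - 1)*(a + 2)*(a - 2)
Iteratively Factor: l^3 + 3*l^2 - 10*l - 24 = (l + 2)*(l^2 + l - 12) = (l + 2)*(l + 4)*(l - 3)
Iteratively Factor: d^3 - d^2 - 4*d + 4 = (d + 2)*(d^2 - 3*d + 2) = (d - 1)*(d + 2)*(d - 2)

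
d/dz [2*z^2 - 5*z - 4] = 4*z - 5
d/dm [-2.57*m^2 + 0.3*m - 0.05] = 0.3 - 5.14*m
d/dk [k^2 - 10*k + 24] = 2*k - 10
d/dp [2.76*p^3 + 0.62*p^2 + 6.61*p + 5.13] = 8.28*p^2 + 1.24*p + 6.61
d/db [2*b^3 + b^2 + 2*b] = 6*b^2 + 2*b + 2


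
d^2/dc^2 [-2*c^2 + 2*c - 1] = -4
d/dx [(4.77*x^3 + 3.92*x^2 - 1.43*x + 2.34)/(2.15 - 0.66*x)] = (-6.2964*x^3 + 28.1793*x^2 + 16.856*x - 1.5301)/(0.4356*x^2 - 2.838*x + 4.6225)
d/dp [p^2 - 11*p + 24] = 2*p - 11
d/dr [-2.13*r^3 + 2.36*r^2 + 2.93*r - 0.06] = -6.39*r^2 + 4.72*r + 2.93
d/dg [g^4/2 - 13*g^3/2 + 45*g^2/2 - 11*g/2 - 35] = 2*g^3 - 39*g^2/2 + 45*g - 11/2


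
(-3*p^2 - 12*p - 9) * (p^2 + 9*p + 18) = -3*p^4 - 39*p^3 - 171*p^2 - 297*p - 162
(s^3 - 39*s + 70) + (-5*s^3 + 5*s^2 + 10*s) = -4*s^3 + 5*s^2 - 29*s + 70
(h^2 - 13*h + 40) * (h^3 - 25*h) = h^5 - 13*h^4 + 15*h^3 + 325*h^2 - 1000*h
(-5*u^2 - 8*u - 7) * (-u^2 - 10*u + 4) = 5*u^4 + 58*u^3 + 67*u^2 + 38*u - 28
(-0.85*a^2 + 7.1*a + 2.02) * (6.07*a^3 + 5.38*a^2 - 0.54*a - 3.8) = -5.1595*a^5 + 38.524*a^4 + 50.9184*a^3 + 10.2636*a^2 - 28.0708*a - 7.676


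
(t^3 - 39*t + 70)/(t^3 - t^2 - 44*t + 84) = (t - 5)/(t - 6)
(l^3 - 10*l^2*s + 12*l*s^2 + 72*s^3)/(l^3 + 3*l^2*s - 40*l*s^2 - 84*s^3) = (l - 6*s)/(l + 7*s)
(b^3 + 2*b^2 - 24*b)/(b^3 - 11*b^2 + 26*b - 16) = b*(b^2 + 2*b - 24)/(b^3 - 11*b^2 + 26*b - 16)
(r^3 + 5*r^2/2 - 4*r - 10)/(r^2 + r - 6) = (r^2 + 9*r/2 + 5)/(r + 3)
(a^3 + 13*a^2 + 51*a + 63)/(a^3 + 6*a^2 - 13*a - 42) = (a^2 + 6*a + 9)/(a^2 - a - 6)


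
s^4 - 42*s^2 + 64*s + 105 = (s - 5)*(s - 3)*(s + 1)*(s + 7)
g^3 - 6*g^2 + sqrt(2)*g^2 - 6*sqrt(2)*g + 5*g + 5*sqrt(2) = (g - 5)*(g - 1)*(g + sqrt(2))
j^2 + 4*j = j*(j + 4)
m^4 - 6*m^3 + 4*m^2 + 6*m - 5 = (m - 5)*(m - 1)^2*(m + 1)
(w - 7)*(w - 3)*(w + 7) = w^3 - 3*w^2 - 49*w + 147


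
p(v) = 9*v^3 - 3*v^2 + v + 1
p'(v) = 27*v^2 - 6*v + 1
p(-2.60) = -180.06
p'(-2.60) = 199.12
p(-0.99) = -11.66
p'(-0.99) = 33.40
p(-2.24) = -117.45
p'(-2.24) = 149.92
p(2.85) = 187.82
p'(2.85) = 203.21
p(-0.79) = -6.10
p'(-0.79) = 22.59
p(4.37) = 699.16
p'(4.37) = 490.40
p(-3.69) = -495.73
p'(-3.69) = 390.77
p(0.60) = 2.46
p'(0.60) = 7.12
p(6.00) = 1843.00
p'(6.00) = 937.00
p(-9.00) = -6812.00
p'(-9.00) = 2242.00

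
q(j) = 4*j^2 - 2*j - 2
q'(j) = 8*j - 2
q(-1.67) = 12.50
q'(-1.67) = -15.36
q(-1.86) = 15.56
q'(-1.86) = -16.88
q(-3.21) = 45.64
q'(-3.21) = -27.68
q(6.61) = 159.55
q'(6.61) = 50.88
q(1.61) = 5.15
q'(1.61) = 10.88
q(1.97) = 9.58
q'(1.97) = 13.76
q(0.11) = -2.17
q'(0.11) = -1.12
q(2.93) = 26.48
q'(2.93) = 21.44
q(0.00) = -2.00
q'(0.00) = -2.00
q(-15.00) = 928.00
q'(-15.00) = -122.00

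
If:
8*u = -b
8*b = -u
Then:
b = 0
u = 0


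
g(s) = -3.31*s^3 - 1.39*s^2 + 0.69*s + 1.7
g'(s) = -9.93*s^2 - 2.78*s + 0.69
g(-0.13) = 1.59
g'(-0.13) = 0.88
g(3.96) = -222.91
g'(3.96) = -166.04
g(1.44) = -10.07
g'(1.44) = -23.90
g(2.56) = -61.18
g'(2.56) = -71.50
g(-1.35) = 6.38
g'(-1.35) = -13.65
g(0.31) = 1.68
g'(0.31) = -1.13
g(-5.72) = 571.74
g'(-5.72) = -308.30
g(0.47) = 1.37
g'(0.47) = -2.81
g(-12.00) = 5512.94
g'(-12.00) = -1395.87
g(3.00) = -98.11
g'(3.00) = -97.02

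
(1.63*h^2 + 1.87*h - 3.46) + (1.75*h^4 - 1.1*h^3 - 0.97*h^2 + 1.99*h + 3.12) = 1.75*h^4 - 1.1*h^3 + 0.66*h^2 + 3.86*h - 0.34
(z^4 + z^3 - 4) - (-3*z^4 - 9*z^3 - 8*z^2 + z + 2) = 4*z^4 + 10*z^3 + 8*z^2 - z - 6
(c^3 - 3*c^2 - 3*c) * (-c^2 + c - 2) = -c^5 + 4*c^4 - 2*c^3 + 3*c^2 + 6*c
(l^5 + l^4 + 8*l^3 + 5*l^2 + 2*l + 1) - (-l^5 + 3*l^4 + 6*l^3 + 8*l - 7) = 2*l^5 - 2*l^4 + 2*l^3 + 5*l^2 - 6*l + 8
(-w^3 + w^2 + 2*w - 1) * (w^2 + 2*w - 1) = -w^5 - w^4 + 5*w^3 + 2*w^2 - 4*w + 1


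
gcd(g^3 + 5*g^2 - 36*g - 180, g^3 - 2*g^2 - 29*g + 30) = g^2 - g - 30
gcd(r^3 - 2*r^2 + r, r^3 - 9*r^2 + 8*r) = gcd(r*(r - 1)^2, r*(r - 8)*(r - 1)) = r^2 - r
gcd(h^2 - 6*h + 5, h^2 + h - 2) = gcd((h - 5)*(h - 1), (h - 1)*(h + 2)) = h - 1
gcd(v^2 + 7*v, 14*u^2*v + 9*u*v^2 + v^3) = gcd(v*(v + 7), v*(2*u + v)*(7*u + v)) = v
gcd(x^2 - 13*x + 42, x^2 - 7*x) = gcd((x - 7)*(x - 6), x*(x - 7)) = x - 7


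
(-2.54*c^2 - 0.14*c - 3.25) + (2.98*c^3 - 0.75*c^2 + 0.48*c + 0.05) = 2.98*c^3 - 3.29*c^2 + 0.34*c - 3.2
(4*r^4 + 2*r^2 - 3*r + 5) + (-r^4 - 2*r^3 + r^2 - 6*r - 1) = 3*r^4 - 2*r^3 + 3*r^2 - 9*r + 4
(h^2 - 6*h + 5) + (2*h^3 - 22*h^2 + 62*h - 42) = 2*h^3 - 21*h^2 + 56*h - 37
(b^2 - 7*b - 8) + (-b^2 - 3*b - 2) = -10*b - 10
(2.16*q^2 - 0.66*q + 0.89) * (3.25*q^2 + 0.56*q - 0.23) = 7.02*q^4 - 0.9354*q^3 + 2.0261*q^2 + 0.6502*q - 0.2047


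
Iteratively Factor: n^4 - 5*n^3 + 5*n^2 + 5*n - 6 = (n - 2)*(n^3 - 3*n^2 - n + 3) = (n - 3)*(n - 2)*(n^2 - 1) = (n - 3)*(n - 2)*(n + 1)*(n - 1)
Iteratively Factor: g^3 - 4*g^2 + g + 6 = (g - 3)*(g^2 - g - 2) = (g - 3)*(g - 2)*(g + 1)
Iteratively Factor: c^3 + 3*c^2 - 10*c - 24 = (c + 2)*(c^2 + c - 12) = (c + 2)*(c + 4)*(c - 3)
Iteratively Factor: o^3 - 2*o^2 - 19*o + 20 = (o + 4)*(o^2 - 6*o + 5) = (o - 5)*(o + 4)*(o - 1)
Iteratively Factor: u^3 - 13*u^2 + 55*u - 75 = (u - 3)*(u^2 - 10*u + 25) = (u - 5)*(u - 3)*(u - 5)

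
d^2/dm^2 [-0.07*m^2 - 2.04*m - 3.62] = -0.140000000000000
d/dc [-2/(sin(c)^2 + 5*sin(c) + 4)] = 2*(2*sin(c) + 5)*cos(c)/(sin(c)^2 + 5*sin(c) + 4)^2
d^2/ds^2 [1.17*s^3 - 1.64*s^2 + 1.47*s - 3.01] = 7.02*s - 3.28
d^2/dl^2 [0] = 0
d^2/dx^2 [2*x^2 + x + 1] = 4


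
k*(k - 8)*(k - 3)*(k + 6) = k^4 - 5*k^3 - 42*k^2 + 144*k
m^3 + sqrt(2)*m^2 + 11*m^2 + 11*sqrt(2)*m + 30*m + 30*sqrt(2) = (m + 5)*(m + 6)*(m + sqrt(2))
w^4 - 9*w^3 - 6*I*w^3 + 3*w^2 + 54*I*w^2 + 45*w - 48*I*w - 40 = (w - 8)*(w - 1)*(w - 5*I)*(w - I)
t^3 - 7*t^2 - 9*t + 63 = (t - 7)*(t - 3)*(t + 3)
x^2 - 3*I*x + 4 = (x - 4*I)*(x + I)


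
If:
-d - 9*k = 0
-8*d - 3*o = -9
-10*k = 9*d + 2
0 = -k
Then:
No Solution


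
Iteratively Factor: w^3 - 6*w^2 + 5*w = (w - 1)*(w^2 - 5*w) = (w - 5)*(w - 1)*(w)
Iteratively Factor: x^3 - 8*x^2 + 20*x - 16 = (x - 2)*(x^2 - 6*x + 8) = (x - 2)^2*(x - 4)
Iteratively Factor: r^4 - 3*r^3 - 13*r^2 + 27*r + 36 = (r - 4)*(r^3 + r^2 - 9*r - 9) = (r - 4)*(r - 3)*(r^2 + 4*r + 3) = (r - 4)*(r - 3)*(r + 3)*(r + 1)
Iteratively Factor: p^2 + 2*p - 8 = (p - 2)*(p + 4)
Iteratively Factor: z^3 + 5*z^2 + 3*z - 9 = (z + 3)*(z^2 + 2*z - 3) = (z + 3)^2*(z - 1)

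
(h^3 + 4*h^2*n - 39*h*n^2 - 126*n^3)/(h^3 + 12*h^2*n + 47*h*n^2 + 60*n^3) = (h^2 + h*n - 42*n^2)/(h^2 + 9*h*n + 20*n^2)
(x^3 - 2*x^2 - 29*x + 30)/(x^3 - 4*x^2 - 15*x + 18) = (x + 5)/(x + 3)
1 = 1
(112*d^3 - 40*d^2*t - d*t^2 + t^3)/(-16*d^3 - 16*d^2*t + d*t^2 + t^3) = (-28*d^2 + 3*d*t + t^2)/(4*d^2 + 5*d*t + t^2)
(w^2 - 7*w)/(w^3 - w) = (w - 7)/(w^2 - 1)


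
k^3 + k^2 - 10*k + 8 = (k - 2)*(k - 1)*(k + 4)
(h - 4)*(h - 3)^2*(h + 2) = h^4 - 8*h^3 + 13*h^2 + 30*h - 72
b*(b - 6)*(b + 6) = b^3 - 36*b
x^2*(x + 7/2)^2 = x^4 + 7*x^3 + 49*x^2/4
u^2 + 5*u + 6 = (u + 2)*(u + 3)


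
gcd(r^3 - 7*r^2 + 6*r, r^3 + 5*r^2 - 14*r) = r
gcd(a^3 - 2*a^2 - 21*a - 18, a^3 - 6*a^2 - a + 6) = a^2 - 5*a - 6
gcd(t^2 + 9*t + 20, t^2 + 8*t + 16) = t + 4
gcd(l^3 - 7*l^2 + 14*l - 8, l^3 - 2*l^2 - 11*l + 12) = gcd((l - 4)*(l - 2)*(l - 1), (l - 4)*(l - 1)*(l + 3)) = l^2 - 5*l + 4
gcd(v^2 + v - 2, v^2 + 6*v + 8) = v + 2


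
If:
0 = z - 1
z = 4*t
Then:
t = 1/4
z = 1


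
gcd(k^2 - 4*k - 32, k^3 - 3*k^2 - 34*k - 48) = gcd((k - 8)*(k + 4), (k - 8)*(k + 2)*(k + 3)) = k - 8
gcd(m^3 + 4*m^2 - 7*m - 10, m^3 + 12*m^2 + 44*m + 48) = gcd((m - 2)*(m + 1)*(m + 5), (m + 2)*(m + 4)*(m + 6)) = 1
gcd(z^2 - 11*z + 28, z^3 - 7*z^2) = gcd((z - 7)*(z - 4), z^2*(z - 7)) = z - 7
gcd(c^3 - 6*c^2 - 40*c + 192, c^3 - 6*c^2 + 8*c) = c - 4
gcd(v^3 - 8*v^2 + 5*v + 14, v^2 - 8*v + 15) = 1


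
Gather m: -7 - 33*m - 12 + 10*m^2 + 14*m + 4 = 10*m^2 - 19*m - 15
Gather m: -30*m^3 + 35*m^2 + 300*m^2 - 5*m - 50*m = -30*m^3 + 335*m^2 - 55*m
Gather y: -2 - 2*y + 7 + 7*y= 5*y + 5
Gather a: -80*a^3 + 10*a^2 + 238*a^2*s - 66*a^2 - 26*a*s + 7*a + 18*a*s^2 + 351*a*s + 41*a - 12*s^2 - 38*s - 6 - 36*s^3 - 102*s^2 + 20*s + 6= -80*a^3 + a^2*(238*s - 56) + a*(18*s^2 + 325*s + 48) - 36*s^3 - 114*s^2 - 18*s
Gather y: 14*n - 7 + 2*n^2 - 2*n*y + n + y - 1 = 2*n^2 + 15*n + y*(1 - 2*n) - 8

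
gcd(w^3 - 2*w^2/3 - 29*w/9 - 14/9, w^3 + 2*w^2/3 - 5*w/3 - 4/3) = w + 1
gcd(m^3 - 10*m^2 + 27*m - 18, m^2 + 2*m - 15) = m - 3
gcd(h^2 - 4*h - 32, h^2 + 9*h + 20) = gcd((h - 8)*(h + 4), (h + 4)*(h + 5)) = h + 4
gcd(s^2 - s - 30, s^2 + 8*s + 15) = s + 5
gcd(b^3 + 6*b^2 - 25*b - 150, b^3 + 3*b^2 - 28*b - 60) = b^2 + b - 30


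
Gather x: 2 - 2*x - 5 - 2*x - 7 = -4*x - 10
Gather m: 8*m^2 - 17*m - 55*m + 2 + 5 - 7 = 8*m^2 - 72*m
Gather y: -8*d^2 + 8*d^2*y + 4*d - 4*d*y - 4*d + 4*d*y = 8*d^2*y - 8*d^2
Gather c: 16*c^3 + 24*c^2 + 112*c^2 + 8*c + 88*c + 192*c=16*c^3 + 136*c^2 + 288*c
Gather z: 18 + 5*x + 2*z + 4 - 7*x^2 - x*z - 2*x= -7*x^2 + 3*x + z*(2 - x) + 22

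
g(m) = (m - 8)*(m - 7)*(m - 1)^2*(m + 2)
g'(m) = (m - 8)*(m - 7)*(m - 1)^2 + (m - 8)*(m - 7)*(m + 2)*(2*m - 2) + (m - 8)*(m - 1)^2*(m + 2) + (m - 7)*(m - 1)^2*(m + 2)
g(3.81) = 613.19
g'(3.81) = 203.41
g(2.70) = 309.56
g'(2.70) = 299.65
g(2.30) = 194.68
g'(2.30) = 269.21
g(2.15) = 155.72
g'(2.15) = 249.61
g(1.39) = 19.12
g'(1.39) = 97.39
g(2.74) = 321.57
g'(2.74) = 300.84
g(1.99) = 117.75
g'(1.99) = 224.29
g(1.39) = 19.12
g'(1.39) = 97.39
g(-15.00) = -1683968.00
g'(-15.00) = 489792.00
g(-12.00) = -642200.00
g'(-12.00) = 228930.00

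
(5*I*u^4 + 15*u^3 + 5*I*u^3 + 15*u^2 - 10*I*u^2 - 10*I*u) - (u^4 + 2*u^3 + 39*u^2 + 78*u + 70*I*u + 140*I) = -u^4 + 5*I*u^4 + 13*u^3 + 5*I*u^3 - 24*u^2 - 10*I*u^2 - 78*u - 80*I*u - 140*I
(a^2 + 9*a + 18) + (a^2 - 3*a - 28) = 2*a^2 + 6*a - 10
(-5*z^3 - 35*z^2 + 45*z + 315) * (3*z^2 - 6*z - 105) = -15*z^5 - 75*z^4 + 870*z^3 + 4350*z^2 - 6615*z - 33075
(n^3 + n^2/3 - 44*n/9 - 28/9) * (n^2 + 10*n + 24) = n^5 + 31*n^4/3 + 202*n^3/9 - 44*n^2 - 1336*n/9 - 224/3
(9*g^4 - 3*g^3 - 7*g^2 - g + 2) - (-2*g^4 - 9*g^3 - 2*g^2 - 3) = 11*g^4 + 6*g^3 - 5*g^2 - g + 5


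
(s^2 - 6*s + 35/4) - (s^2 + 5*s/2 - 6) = 59/4 - 17*s/2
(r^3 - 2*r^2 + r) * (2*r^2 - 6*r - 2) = 2*r^5 - 10*r^4 + 12*r^3 - 2*r^2 - 2*r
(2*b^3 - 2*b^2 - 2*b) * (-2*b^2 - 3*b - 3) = -4*b^5 - 2*b^4 + 4*b^3 + 12*b^2 + 6*b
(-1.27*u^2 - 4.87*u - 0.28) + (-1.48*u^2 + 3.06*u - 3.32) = -2.75*u^2 - 1.81*u - 3.6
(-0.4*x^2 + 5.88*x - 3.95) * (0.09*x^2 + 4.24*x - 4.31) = -0.036*x^4 - 1.1668*x^3 + 26.2997*x^2 - 42.0908*x + 17.0245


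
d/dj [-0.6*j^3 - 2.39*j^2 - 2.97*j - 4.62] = -1.8*j^2 - 4.78*j - 2.97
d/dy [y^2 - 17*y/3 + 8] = 2*y - 17/3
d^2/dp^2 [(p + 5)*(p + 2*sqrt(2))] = 2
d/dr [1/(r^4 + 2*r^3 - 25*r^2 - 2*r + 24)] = 2*(-2*r^3 - 3*r^2 + 25*r + 1)/(r^4 + 2*r^3 - 25*r^2 - 2*r + 24)^2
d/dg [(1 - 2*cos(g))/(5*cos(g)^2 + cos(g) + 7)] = (10*sin(g)^2 + 10*cos(g) + 5)*sin(g)/(5*cos(g)^2 + cos(g) + 7)^2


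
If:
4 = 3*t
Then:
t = 4/3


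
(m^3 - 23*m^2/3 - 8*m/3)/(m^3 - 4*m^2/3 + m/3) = (3*m^2 - 23*m - 8)/(3*m^2 - 4*m + 1)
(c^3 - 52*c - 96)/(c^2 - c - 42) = (c^2 - 6*c - 16)/(c - 7)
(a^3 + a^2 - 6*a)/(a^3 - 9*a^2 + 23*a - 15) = a*(a^2 + a - 6)/(a^3 - 9*a^2 + 23*a - 15)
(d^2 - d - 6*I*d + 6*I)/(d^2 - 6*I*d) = (d - 1)/d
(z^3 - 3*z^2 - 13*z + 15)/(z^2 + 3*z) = z - 6 + 5/z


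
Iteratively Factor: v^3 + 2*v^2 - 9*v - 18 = (v + 3)*(v^2 - v - 6) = (v - 3)*(v + 3)*(v + 2)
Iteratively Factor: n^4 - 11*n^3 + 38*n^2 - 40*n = (n)*(n^3 - 11*n^2 + 38*n - 40) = n*(n - 4)*(n^2 - 7*n + 10) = n*(n - 5)*(n - 4)*(n - 2)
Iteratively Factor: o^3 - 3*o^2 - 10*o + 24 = (o + 3)*(o^2 - 6*o + 8) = (o - 4)*(o + 3)*(o - 2)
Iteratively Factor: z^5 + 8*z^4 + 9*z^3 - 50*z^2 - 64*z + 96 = (z + 4)*(z^4 + 4*z^3 - 7*z^2 - 22*z + 24) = (z + 4)^2*(z^3 - 7*z + 6) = (z - 2)*(z + 4)^2*(z^2 + 2*z - 3) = (z - 2)*(z - 1)*(z + 4)^2*(z + 3)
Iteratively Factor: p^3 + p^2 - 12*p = (p)*(p^2 + p - 12) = p*(p - 3)*(p + 4)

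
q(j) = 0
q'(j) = 0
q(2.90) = 0.00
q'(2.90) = 0.00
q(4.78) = 0.00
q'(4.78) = 0.00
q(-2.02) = 0.00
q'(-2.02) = 0.00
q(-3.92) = 0.00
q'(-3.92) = 0.00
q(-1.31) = 0.00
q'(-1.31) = 0.00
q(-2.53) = 0.00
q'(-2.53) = 0.00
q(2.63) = 0.00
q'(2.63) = 0.00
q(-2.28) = 0.00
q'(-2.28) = 0.00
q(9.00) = 0.00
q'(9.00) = 0.00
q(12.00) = 0.00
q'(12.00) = 0.00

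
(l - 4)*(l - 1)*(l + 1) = l^3 - 4*l^2 - l + 4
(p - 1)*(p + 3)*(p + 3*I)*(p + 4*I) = p^4 + 2*p^3 + 7*I*p^3 - 15*p^2 + 14*I*p^2 - 24*p - 21*I*p + 36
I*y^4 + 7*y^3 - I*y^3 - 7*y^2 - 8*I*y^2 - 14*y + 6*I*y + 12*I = (y - 2)*(y - 6*I)*(y - I)*(I*y + I)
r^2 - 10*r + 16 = (r - 8)*(r - 2)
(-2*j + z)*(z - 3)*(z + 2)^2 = -2*j*z^3 - 2*j*z^2 + 16*j*z + 24*j + z^4 + z^3 - 8*z^2 - 12*z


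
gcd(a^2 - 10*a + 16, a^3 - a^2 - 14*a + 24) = a - 2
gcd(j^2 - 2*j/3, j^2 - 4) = 1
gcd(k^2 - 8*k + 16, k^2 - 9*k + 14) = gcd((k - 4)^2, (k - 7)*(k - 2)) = 1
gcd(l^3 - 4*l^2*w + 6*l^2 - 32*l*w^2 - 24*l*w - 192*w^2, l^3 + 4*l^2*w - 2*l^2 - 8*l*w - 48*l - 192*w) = l^2 + 4*l*w + 6*l + 24*w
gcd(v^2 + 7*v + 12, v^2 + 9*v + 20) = v + 4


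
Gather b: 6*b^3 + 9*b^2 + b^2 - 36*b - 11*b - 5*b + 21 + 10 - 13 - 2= 6*b^3 + 10*b^2 - 52*b + 16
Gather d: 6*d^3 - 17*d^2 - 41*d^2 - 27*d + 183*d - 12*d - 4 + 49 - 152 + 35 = 6*d^3 - 58*d^2 + 144*d - 72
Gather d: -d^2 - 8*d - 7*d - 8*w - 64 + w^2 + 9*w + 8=-d^2 - 15*d + w^2 + w - 56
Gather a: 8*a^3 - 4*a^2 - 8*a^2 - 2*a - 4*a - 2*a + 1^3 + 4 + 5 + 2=8*a^3 - 12*a^2 - 8*a + 12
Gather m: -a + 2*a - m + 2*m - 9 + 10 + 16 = a + m + 17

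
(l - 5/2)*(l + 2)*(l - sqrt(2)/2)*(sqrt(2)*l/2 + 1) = sqrt(2)*l^4/2 - sqrt(2)*l^3/4 + l^3/2 - 3*sqrt(2)*l^2 - l^2/4 - 5*l/2 + sqrt(2)*l/4 + 5*sqrt(2)/2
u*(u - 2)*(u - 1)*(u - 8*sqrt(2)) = u^4 - 8*sqrt(2)*u^3 - 3*u^3 + 2*u^2 + 24*sqrt(2)*u^2 - 16*sqrt(2)*u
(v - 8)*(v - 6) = v^2 - 14*v + 48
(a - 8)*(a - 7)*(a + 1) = a^3 - 14*a^2 + 41*a + 56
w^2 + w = w*(w + 1)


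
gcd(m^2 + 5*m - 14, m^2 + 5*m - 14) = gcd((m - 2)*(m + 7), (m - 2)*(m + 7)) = m^2 + 5*m - 14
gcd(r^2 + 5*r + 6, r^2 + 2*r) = r + 2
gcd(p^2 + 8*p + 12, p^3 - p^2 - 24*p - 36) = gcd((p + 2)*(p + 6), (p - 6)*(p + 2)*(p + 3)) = p + 2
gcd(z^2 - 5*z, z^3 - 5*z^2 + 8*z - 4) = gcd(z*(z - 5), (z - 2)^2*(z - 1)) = 1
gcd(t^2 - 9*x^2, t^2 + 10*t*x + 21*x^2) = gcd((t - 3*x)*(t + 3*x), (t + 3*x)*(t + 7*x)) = t + 3*x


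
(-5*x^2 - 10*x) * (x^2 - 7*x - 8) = -5*x^4 + 25*x^3 + 110*x^2 + 80*x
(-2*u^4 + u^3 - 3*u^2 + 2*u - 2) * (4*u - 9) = -8*u^5 + 22*u^4 - 21*u^3 + 35*u^2 - 26*u + 18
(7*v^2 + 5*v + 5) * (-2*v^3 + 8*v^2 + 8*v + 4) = -14*v^5 + 46*v^4 + 86*v^3 + 108*v^2 + 60*v + 20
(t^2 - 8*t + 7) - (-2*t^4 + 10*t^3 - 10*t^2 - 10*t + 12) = 2*t^4 - 10*t^3 + 11*t^2 + 2*t - 5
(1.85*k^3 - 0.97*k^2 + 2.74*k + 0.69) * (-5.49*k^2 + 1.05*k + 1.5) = -10.1565*k^5 + 7.2678*k^4 - 13.2861*k^3 - 2.3661*k^2 + 4.8345*k + 1.035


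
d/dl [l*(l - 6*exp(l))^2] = (l - 6*exp(l))*(-2*l*(6*exp(l) - 1) + l - 6*exp(l))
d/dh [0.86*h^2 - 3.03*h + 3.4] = 1.72*h - 3.03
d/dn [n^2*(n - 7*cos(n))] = n*(7*n*sin(n) + 3*n - 14*cos(n))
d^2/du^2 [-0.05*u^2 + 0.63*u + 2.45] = -0.100000000000000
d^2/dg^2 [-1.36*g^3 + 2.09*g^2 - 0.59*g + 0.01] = 4.18 - 8.16*g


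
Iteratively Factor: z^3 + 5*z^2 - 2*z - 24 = (z - 2)*(z^2 + 7*z + 12) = (z - 2)*(z + 4)*(z + 3)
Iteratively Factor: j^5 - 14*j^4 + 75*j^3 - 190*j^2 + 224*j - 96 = (j - 1)*(j^4 - 13*j^3 + 62*j^2 - 128*j + 96) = (j - 3)*(j - 1)*(j^3 - 10*j^2 + 32*j - 32) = (j - 3)*(j - 2)*(j - 1)*(j^2 - 8*j + 16) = (j - 4)*(j - 3)*(j - 2)*(j - 1)*(j - 4)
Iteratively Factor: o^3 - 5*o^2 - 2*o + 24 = (o - 3)*(o^2 - 2*o - 8) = (o - 4)*(o - 3)*(o + 2)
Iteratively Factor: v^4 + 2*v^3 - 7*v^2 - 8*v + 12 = (v + 2)*(v^3 - 7*v + 6) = (v - 1)*(v + 2)*(v^2 + v - 6) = (v - 2)*(v - 1)*(v + 2)*(v + 3)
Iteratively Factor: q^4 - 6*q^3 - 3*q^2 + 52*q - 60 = (q - 2)*(q^3 - 4*q^2 - 11*q + 30) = (q - 5)*(q - 2)*(q^2 + q - 6) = (q - 5)*(q - 2)^2*(q + 3)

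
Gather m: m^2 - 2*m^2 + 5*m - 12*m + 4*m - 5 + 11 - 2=-m^2 - 3*m + 4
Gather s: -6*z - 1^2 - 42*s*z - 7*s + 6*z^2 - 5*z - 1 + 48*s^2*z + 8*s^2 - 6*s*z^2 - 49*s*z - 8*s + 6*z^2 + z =s^2*(48*z + 8) + s*(-6*z^2 - 91*z - 15) + 12*z^2 - 10*z - 2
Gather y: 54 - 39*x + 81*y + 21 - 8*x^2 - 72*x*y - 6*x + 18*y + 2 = -8*x^2 - 45*x + y*(99 - 72*x) + 77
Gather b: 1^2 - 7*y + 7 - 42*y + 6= 14 - 49*y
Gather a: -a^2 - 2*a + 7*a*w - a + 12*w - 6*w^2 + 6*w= -a^2 + a*(7*w - 3) - 6*w^2 + 18*w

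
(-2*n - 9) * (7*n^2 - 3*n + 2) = -14*n^3 - 57*n^2 + 23*n - 18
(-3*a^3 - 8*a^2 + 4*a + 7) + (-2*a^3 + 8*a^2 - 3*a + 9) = -5*a^3 + a + 16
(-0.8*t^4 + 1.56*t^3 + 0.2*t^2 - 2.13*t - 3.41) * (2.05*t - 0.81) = -1.64*t^5 + 3.846*t^4 - 0.8536*t^3 - 4.5285*t^2 - 5.2652*t + 2.7621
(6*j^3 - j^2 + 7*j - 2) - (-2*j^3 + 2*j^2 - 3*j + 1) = 8*j^3 - 3*j^2 + 10*j - 3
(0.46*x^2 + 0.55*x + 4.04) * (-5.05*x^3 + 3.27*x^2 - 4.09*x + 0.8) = -2.323*x^5 - 1.2733*x^4 - 20.4849*x^3 + 11.3293*x^2 - 16.0836*x + 3.232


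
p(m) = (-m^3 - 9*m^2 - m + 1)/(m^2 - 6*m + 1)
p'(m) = (6 - 2*m)*(-m^3 - 9*m^2 - m + 1)/(m^2 - 6*m + 1)^2 + (-3*m^2 - 18*m - 1)/(m^2 - 6*m + 1) = (-m^4 + 12*m^3 + 52*m^2 - 20*m + 5)/(m^4 - 12*m^3 + 38*m^2 - 12*m + 1)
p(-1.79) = -1.36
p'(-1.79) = 0.57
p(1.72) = 5.10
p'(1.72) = 4.37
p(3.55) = 20.88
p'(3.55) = 16.33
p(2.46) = 9.19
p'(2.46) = 6.94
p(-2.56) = -1.69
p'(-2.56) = 0.29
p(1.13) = 2.90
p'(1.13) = 3.18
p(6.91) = -105.05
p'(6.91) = 75.85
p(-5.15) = -1.64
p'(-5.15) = -0.25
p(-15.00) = 4.32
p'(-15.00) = -0.79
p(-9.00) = 0.07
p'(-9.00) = -0.59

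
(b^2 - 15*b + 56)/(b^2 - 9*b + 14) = (b - 8)/(b - 2)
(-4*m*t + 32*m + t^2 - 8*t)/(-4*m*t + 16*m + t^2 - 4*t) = (t - 8)/(t - 4)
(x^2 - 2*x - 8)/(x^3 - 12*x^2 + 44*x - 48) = (x + 2)/(x^2 - 8*x + 12)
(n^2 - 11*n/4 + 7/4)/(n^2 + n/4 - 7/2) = (n - 1)/(n + 2)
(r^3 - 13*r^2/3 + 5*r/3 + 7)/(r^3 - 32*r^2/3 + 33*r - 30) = (3*r^2 - 4*r - 7)/(3*r^2 - 23*r + 30)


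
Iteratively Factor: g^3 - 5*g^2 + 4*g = (g)*(g^2 - 5*g + 4) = g*(g - 1)*(g - 4)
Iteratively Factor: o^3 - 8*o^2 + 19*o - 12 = (o - 3)*(o^2 - 5*o + 4) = (o - 4)*(o - 3)*(o - 1)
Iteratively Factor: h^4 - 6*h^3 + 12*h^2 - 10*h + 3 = (h - 1)*(h^3 - 5*h^2 + 7*h - 3) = (h - 3)*(h - 1)*(h^2 - 2*h + 1) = (h - 3)*(h - 1)^2*(h - 1)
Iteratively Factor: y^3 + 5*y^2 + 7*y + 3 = (y + 1)*(y^2 + 4*y + 3) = (y + 1)*(y + 3)*(y + 1)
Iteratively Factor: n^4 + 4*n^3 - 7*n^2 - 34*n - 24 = (n - 3)*(n^3 + 7*n^2 + 14*n + 8) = (n - 3)*(n + 1)*(n^2 + 6*n + 8) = (n - 3)*(n + 1)*(n + 2)*(n + 4)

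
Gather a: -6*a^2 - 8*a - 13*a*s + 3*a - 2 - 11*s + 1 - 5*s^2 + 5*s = -6*a^2 + a*(-13*s - 5) - 5*s^2 - 6*s - 1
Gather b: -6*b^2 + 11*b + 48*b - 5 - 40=-6*b^2 + 59*b - 45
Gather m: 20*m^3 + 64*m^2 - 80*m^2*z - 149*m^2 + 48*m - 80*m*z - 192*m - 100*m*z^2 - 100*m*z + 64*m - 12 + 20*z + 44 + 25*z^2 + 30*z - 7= 20*m^3 + m^2*(-80*z - 85) + m*(-100*z^2 - 180*z - 80) + 25*z^2 + 50*z + 25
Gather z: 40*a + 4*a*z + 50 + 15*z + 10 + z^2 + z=40*a + z^2 + z*(4*a + 16) + 60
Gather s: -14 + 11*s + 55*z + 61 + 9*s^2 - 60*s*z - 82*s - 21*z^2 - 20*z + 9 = 9*s^2 + s*(-60*z - 71) - 21*z^2 + 35*z + 56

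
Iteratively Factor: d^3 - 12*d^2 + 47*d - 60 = (d - 5)*(d^2 - 7*d + 12) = (d - 5)*(d - 3)*(d - 4)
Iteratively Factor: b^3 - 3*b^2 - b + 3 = (b + 1)*(b^2 - 4*b + 3) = (b - 3)*(b + 1)*(b - 1)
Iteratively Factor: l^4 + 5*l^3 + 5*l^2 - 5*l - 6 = (l - 1)*(l^3 + 6*l^2 + 11*l + 6) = (l - 1)*(l + 3)*(l^2 + 3*l + 2) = (l - 1)*(l + 1)*(l + 3)*(l + 2)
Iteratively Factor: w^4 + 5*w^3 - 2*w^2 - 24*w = (w + 3)*(w^3 + 2*w^2 - 8*w) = (w - 2)*(w + 3)*(w^2 + 4*w) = w*(w - 2)*(w + 3)*(w + 4)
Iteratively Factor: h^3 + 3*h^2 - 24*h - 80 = (h - 5)*(h^2 + 8*h + 16) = (h - 5)*(h + 4)*(h + 4)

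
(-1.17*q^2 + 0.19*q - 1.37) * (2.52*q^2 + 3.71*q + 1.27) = -2.9484*q^4 - 3.8619*q^3 - 4.2334*q^2 - 4.8414*q - 1.7399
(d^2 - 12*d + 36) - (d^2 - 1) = 37 - 12*d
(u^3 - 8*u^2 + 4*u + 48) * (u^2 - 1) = u^5 - 8*u^4 + 3*u^3 + 56*u^2 - 4*u - 48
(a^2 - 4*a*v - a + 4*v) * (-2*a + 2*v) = -2*a^3 + 10*a^2*v + 2*a^2 - 8*a*v^2 - 10*a*v + 8*v^2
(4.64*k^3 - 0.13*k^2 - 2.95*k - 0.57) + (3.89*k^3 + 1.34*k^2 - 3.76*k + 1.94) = 8.53*k^3 + 1.21*k^2 - 6.71*k + 1.37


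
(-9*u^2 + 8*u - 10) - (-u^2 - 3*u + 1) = -8*u^2 + 11*u - 11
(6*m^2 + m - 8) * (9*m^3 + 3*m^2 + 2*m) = 54*m^5 + 27*m^4 - 57*m^3 - 22*m^2 - 16*m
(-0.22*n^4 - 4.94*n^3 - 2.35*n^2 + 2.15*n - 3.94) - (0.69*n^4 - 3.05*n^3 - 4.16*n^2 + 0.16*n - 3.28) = -0.91*n^4 - 1.89*n^3 + 1.81*n^2 + 1.99*n - 0.66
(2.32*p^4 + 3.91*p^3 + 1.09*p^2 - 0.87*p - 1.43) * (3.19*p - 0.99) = 7.4008*p^5 + 10.1761*p^4 - 0.3938*p^3 - 3.8544*p^2 - 3.7004*p + 1.4157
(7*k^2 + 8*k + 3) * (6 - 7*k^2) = -49*k^4 - 56*k^3 + 21*k^2 + 48*k + 18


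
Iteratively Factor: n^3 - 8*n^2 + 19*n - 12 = (n - 1)*(n^2 - 7*n + 12) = (n - 3)*(n - 1)*(n - 4)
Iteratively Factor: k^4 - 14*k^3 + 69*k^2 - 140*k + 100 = (k - 2)*(k^3 - 12*k^2 + 45*k - 50) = (k - 5)*(k - 2)*(k^2 - 7*k + 10) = (k - 5)*(k - 2)^2*(k - 5)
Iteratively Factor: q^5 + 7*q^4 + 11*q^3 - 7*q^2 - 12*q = (q)*(q^4 + 7*q^3 + 11*q^2 - 7*q - 12) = q*(q + 3)*(q^3 + 4*q^2 - q - 4) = q*(q + 1)*(q + 3)*(q^2 + 3*q - 4) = q*(q - 1)*(q + 1)*(q + 3)*(q + 4)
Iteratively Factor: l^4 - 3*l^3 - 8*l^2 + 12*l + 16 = (l + 2)*(l^3 - 5*l^2 + 2*l + 8) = (l - 4)*(l + 2)*(l^2 - l - 2) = (l - 4)*(l - 2)*(l + 2)*(l + 1)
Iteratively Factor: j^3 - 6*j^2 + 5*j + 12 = (j + 1)*(j^2 - 7*j + 12) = (j - 3)*(j + 1)*(j - 4)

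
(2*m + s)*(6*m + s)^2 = 72*m^3 + 60*m^2*s + 14*m*s^2 + s^3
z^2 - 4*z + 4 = (z - 2)^2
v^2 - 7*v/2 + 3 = (v - 2)*(v - 3/2)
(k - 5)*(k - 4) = k^2 - 9*k + 20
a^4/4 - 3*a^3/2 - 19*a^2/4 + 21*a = a*(a/4 + 1)*(a - 7)*(a - 3)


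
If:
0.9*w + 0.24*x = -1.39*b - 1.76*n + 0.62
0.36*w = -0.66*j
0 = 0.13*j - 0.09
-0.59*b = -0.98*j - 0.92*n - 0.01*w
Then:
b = 1.20536722038535 - 0.0952874158467115*x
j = 0.69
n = 0.0493450318023078 - 0.0611082340756085*x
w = -1.27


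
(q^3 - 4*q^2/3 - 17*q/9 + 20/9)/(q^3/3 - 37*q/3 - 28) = (-9*q^3 + 12*q^2 + 17*q - 20)/(3*(-q^3 + 37*q + 84))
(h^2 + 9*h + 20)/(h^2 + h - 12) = (h + 5)/(h - 3)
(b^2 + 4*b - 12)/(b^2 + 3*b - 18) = (b - 2)/(b - 3)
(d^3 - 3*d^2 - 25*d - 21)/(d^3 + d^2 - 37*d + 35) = (d^3 - 3*d^2 - 25*d - 21)/(d^3 + d^2 - 37*d + 35)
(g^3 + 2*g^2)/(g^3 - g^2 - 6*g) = g/(g - 3)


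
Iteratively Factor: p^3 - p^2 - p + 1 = (p - 1)*(p^2 - 1) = (p - 1)^2*(p + 1)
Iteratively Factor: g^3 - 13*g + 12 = (g - 3)*(g^2 + 3*g - 4) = (g - 3)*(g - 1)*(g + 4)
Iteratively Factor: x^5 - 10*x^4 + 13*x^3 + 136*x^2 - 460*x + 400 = (x - 5)*(x^4 - 5*x^3 - 12*x^2 + 76*x - 80) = (x - 5)*(x - 2)*(x^3 - 3*x^2 - 18*x + 40) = (x - 5)^2*(x - 2)*(x^2 + 2*x - 8) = (x - 5)^2*(x - 2)^2*(x + 4)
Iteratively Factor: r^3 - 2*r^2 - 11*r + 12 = (r - 1)*(r^2 - r - 12) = (r - 1)*(r + 3)*(r - 4)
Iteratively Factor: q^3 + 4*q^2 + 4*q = (q + 2)*(q^2 + 2*q) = q*(q + 2)*(q + 2)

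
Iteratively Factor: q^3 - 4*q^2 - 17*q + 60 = (q - 3)*(q^2 - q - 20) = (q - 3)*(q + 4)*(q - 5)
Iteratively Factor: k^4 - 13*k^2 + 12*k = (k - 1)*(k^3 + k^2 - 12*k) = (k - 3)*(k - 1)*(k^2 + 4*k) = k*(k - 3)*(k - 1)*(k + 4)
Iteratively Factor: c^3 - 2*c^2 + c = (c - 1)*(c^2 - c) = (c - 1)^2*(c)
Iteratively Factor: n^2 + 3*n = (n + 3)*(n)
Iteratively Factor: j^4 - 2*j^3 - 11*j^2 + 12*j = (j - 1)*(j^3 - j^2 - 12*j) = j*(j - 1)*(j^2 - j - 12) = j*(j - 4)*(j - 1)*(j + 3)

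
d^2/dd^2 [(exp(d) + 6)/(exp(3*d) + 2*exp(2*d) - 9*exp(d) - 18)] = 4*(exp(6*d) + 15*exp(5*d) + 43*exp(4*d) + 60*exp(3*d) + 216*exp(2*d) + 297*exp(d) - 162)*exp(d)/(exp(9*d) + 6*exp(8*d) - 15*exp(7*d) - 154*exp(6*d) - 81*exp(5*d) + 1242*exp(4*d) + 2187*exp(3*d) - 2430*exp(2*d) - 8748*exp(d) - 5832)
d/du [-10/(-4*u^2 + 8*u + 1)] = 80*(1 - u)/(-4*u^2 + 8*u + 1)^2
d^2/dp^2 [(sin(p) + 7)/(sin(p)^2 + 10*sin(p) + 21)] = (3*sin(p) + cos(p)^2 + 1)/(sin(p) + 3)^3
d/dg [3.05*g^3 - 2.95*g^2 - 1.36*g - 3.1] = 9.15*g^2 - 5.9*g - 1.36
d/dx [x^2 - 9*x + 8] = 2*x - 9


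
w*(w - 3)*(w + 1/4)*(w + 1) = w^4 - 7*w^3/4 - 7*w^2/2 - 3*w/4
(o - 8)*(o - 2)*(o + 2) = o^3 - 8*o^2 - 4*o + 32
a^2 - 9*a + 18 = (a - 6)*(a - 3)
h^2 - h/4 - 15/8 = (h - 3/2)*(h + 5/4)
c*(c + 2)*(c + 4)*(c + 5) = c^4 + 11*c^3 + 38*c^2 + 40*c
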